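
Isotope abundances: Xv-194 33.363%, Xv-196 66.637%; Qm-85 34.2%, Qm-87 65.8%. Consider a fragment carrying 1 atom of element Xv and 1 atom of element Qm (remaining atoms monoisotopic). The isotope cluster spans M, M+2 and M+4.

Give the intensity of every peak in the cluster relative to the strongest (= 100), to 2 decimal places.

25.50 : 100.00 : 98.00

Element Xv pattern (n=1): 0.33363 : 0.66637
Element Qm pattern (n=1): 0.3420 : 0.6580
Convolve the two distributions (both contribute in 2-u steps):
  M: 0.33363×0.3420 = 0.114101
  M+2: 0.33363×0.6580 + 0.66637×0.3420 = 0.447427
  M+4: 0.66637×0.6580 = 0.438471
Scale to base peak (0.447427) = 100: 25.50 : 100.00 : 98.00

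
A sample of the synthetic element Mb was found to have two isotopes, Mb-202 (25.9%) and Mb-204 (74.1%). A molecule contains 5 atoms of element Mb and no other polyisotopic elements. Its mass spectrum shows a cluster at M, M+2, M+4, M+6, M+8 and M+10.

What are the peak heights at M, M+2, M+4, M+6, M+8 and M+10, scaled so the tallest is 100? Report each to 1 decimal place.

0.3 : 4.3 : 24.4 : 69.9 : 100.0 : 57.2

Expanding (0.259 + 0.741)^5:
P(M) = 0.259^5 = 0.001165
P(M+2) = 5 × 0.259^4 × 0.741^1 = 0.016672
P(M+4) = 10 × 0.259^3 × 0.741^2 = 0.095397
P(M+6) = 10 × 0.259^2 × 0.741^3 = 0.272932
P(M+8) = 5 × 0.259^1 × 0.741^4 = 0.390429
P(M+10) = 0.741^5 = 0.223404
The M+8 peak is largest (0.390429); scaling to 100 gives 0.3 : 4.3 : 24.4 : 69.9 : 100.0 : 57.2.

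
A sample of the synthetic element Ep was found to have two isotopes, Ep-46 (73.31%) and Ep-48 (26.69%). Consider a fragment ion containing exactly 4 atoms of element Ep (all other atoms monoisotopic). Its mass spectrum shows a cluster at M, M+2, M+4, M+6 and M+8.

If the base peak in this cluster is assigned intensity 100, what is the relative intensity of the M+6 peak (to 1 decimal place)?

Binomial terms of (0.7331 + 0.2669)^4: M 0.2888, M+2 0.4206, M+4 0.2297, M+6 0.0558, M+8 0.0051 → M+2 is the base peak.
P(M+2) = C(4,1) × 0.7331^3 × 0.2669^1 = 4 × 0.39399405 × 0.2669 = 0.420628 (base)
P(M+6) = C(4,3) × 0.7331^1 × 0.2669^3 = 4 × 0.7331 × 0.01901278 = 0.055753
Relative intensity = 0.055753 / 0.420628 × 100 = 13.3

13.3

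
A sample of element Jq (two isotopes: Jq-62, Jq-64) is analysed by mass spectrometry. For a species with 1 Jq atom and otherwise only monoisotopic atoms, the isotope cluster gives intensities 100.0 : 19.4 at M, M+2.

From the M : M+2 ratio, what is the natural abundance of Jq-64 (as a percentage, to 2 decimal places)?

16.25%

Let p = fractional abundance of Jq-62. I(M+2)/I(M) = [C(1,1)·p^0·(1−p)] / p^1 = 1·(1−p)/p = 19.4/100.0 = 0.1940
(1−p)/p = 0.1940/1 = 0.1940  ⇒  p = 1/(1 + 0.1940) = 0.8375
Jq-62: 83.75%, Jq-64: 16.25%.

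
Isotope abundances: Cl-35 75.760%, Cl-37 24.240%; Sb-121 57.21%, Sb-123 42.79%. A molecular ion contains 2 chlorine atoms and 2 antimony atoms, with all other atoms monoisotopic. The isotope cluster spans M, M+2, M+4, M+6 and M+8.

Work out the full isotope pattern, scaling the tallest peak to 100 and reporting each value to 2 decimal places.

Chlorine pattern (n=2): 0.57395776 : 0.36728448 : 0.05875776
Antimony pattern (n=2): 0.32729841 : 0.48960318 : 0.18309841
Convolve the two distributions (both contribute in 2-u steps):
  M: 0.57395776×0.32729841 = 0.187855
  M+2: 0.57395776×0.48960318 + 0.36728448×0.32729841 = 0.401223
  M+4: 0.57395776×0.18309841 + 0.36728448×0.48960318 + 0.05875776×0.32729841 = 0.304146
  M+6: 0.36728448×0.18309841 + 0.05875776×0.48960318 = 0.096017
  M+8: 0.05875776×0.18309841 = 0.010758
Scale to base peak (0.401223) = 100: 46.82 : 100.00 : 75.80 : 23.93 : 2.68

46.82 : 100.00 : 75.80 : 23.93 : 2.68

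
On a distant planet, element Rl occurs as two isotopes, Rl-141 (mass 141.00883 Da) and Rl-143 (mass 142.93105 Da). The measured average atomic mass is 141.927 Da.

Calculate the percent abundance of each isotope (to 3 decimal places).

Let x be the fractional abundance of Rl-141; then Rl-143 has abundance 1 − x.
141.00883·x + 142.93105·(1 − x) = 141.927
(141.00883 − 142.93105)·x = 141.927 − 142.93105
x = -1.00405 / -1.92222 = 0.52234 → 52.234% Rl-141, 47.766% Rl-143.

Rl-141: 52.234%, Rl-143: 47.766%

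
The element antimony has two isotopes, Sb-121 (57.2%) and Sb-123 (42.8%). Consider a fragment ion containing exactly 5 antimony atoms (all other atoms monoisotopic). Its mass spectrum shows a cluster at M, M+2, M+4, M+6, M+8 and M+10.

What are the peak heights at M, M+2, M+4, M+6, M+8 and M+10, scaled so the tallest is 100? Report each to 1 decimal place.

17.9 : 66.8 : 100.0 : 74.8 : 28.0 : 4.2

Expanding (0.572 + 0.428)^5:
P(M) = 0.572^5 = 0.061232
P(M+2) = 5 × 0.572^4 × 0.428^1 = 0.229086
P(M+4) = 10 × 0.572^3 × 0.428^2 = 0.342827
P(M+6) = 10 × 0.572^2 × 0.428^3 = 0.256521
P(M+8) = 5 × 0.572^1 × 0.428^4 = 0.095971
P(M+10) = 0.428^5 = 0.014362
The M+4 peak is largest (0.342827); scaling to 100 gives 17.9 : 66.8 : 100.0 : 74.8 : 28.0 : 4.2.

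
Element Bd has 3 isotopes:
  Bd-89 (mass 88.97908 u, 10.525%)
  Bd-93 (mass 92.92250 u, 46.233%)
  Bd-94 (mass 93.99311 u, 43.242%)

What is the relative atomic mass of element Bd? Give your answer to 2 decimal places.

92.97 u

Weight each isotope mass by its fractional abundance: 0.10525 × 88.97908 + 0.46233 × 92.92250 + 0.43242 × 93.99311
= 9.365048 + 42.960859 + 40.644501 = 92.970408 u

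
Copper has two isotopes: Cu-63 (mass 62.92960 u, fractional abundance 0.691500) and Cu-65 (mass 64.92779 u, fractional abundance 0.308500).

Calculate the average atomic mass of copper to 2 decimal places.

63.55 u

Ar = Σ fᵢ·mᵢ = 0.691500 × 62.92960 + 0.308500 × 64.92779
= 43.515818 + 20.030223 = 63.546041 u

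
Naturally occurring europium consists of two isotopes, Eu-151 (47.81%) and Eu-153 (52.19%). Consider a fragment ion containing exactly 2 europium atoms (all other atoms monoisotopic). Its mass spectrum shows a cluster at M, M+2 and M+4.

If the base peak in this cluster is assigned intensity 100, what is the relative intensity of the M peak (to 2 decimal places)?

(0.4781 + 0.5219)^2 gives M 0.2286, M+2 0.4990, M+4 0.2724; the largest is M+2.
P(M+2) = C(2,1) × 0.4781^1 × 0.5219^1 = 2 × 0.4781 × 0.5219 = 0.499041 (base)
P(M) = C(2,0) × 0.4781^2 × 0.5219^0 = 1 × 0.22857961 × 1.0000 = 0.228580
Relative intensity = 0.228580 / 0.499041 × 100 = 45.80

45.80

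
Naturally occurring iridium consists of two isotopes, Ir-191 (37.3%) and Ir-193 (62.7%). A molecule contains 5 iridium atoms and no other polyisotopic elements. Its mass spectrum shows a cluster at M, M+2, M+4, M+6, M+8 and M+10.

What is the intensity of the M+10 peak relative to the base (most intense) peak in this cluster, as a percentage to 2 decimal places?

Term probabilities: M 0.0072, M+2 0.0607, M+4 0.2040, M+6 0.3429, M+8 0.2882, M+10 0.0969. Base peak = M+6.
P(M+6) = C(5,3) × 0.373^2 × 0.627^3 = 10 × 0.139129 × 0.24649188 = 0.342942 (base)
P(M+10) = C(5,5) × 0.373^0 × 0.627^5 = 1 × 1.0000 × 0.09690311 = 0.096903
Relative intensity = 0.096903 / 0.342942 × 100 = 28.26

28.26%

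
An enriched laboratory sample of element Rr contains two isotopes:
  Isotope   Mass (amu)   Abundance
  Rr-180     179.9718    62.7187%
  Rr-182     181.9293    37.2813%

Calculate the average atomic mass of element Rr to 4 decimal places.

Weight each isotope mass by its fractional abundance: 0.627187 × 179.9718 + 0.372813 × 181.9293
= 112.87597 + 67.82561 = 180.70158 amu

180.7016 amu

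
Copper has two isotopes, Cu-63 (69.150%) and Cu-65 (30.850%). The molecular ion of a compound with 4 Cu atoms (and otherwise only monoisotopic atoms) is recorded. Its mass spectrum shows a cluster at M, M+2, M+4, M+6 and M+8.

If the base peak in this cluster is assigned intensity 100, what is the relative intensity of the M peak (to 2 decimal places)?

56.04

Term probabilities: M 0.2286, M+2 0.4080, M+4 0.2731, M+6 0.0812, M+8 0.0091. Base peak = M+2.
P(M+2) = C(4,1) × 0.69150^3 × 0.30850^1 = 4 × 0.33065611 × 0.3085 = 0.408030 (base)
P(M) = C(4,0) × 0.69150^4 × 0.30850^0 = 1 × 0.2286487 × 1.0000 = 0.228649
Relative intensity = 0.228649 / 0.408030 × 100 = 56.04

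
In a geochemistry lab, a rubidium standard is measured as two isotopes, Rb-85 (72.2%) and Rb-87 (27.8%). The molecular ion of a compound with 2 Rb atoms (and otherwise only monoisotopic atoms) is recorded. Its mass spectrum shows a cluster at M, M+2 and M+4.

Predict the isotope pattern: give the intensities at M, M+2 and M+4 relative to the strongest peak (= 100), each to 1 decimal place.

Expanding (0.722 + 0.278)^2:
P(M) = 0.722^2 = 0.521284
P(M+2) = 2 × 0.722^1 × 0.278^1 = 0.401432
P(M+4) = 0.278^2 = 0.077284
The M peak is largest (0.521284); scaling to 100 gives 100.0 : 77.0 : 14.8.

100.0 : 77.0 : 14.8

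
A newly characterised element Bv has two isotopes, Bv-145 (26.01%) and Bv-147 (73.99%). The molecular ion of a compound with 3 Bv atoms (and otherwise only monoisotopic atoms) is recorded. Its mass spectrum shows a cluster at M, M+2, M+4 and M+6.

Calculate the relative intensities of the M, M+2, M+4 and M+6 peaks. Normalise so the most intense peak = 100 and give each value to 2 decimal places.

Each Bv atom is independently Bv-145 (p = 0.2601) or Bv-147 (q = 0.7399); the cluster is the binomial expansion (p + q)^3.
P(M) = 0.2601^3 = 0.017596
P(M+2) = 3 × 0.2601^2 × 0.7399^1 = 0.150167
P(M+4) = 3 × 0.2601^1 × 0.7399^2 = 0.427177
P(M+6) = 0.7399^3 = 0.405060
The M+4 peak is largest (0.427177); scaling to 100 gives 4.12 : 35.15 : 100.00 : 94.82.

4.12 : 35.15 : 100.00 : 94.82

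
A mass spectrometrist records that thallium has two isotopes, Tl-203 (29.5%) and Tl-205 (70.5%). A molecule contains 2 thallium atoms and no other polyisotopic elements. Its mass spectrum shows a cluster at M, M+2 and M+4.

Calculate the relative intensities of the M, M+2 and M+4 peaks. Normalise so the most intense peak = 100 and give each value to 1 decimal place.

17.5 : 83.7 : 100.0

Expanding (0.295 + 0.705)^2:
P(M) = 0.295^2 = 0.087025
P(M+2) = 2 × 0.295^1 × 0.705^1 = 0.415950
P(M+4) = 0.705^2 = 0.497025
The M+4 peak is largest (0.497025); scaling to 100 gives 17.5 : 83.7 : 100.0.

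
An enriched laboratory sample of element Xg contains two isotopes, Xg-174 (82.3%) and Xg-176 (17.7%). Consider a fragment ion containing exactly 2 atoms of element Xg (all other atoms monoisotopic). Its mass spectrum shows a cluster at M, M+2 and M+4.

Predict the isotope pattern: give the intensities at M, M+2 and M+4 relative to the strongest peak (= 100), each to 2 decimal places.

100.00 : 43.01 : 4.63

The 2 Xg atoms are independent, so intensities follow the terms of (0.823 + 0.177)^2.
P(M) = 0.823^2 = 0.677329
P(M+2) = 2 × 0.823^1 × 0.177^1 = 0.291342
P(M+4) = 0.177^2 = 0.031329
The M peak is largest (0.677329); scaling to 100 gives 100.00 : 43.01 : 4.63.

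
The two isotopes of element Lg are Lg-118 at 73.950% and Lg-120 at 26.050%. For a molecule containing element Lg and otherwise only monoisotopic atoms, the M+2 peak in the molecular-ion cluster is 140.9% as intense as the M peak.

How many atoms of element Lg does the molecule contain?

The M+2/M ratio from n Lg atoms is n · q/p = n · 0.26050/0.73950.
n = 1.409 × 0.73950/0.26050 = 4.00 ≈ 4

4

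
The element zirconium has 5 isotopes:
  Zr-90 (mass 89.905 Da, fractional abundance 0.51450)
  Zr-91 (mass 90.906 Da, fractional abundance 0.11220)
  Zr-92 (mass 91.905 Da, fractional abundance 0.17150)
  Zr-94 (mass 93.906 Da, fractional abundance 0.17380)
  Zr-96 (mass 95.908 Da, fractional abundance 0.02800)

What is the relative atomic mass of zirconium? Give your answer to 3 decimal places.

Weight each isotope mass by its fractional abundance: 0.51450 × 89.905 + 0.11220 × 90.906 + 0.17150 × 91.905 + 0.17380 × 93.906 + 0.02800 × 95.908
= 46.2561 + 10.1997 + 15.7617 + 16.3209 + 2.6854 = 91.2238 Da

91.224 Da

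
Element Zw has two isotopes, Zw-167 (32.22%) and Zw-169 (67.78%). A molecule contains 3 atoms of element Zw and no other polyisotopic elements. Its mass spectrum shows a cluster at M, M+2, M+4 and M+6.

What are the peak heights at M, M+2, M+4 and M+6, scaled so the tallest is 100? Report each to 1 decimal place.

Each Zw atom is independently Zw-167 (p = 0.3222) or Zw-169 (q = 0.6778); the cluster is the binomial expansion (p + q)^3.
P(M) = 0.3222^3 = 0.033448
P(M+2) = 3 × 0.3222^2 × 0.6778^1 = 0.211093
P(M+4) = 3 × 0.3222^1 × 0.6778^2 = 0.444068
P(M+6) = 0.6778^3 = 0.311390
The M+4 peak is largest (0.444068); scaling to 100 gives 7.5 : 47.5 : 100.0 : 70.1.

7.5 : 47.5 : 100.0 : 70.1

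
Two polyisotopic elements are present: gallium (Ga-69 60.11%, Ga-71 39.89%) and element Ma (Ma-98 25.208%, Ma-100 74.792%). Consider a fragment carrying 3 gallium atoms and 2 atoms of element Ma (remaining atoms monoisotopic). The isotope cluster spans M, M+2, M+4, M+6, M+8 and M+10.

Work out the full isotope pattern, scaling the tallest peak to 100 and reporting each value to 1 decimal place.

3.9 : 30.9 : 85.5 : 100.0 : 52.1 : 10.0

Gallium pattern (n=3): 0.21719018 : 0.43239309 : 0.28694328 : 0.06347345
Element Ma pattern (n=2): 0.06354433 : 0.37707135 : 0.55938433
Convolve the two distributions (both contribute in 2-u steps):
  M: 0.21719018×0.06354433 = 0.013801
  M+2: 0.21719018×0.37707135 + 0.43239309×0.06354433 = 0.109372
  M+4: 0.21719018×0.55938433 + 0.43239309×0.37707135 + 0.28694328×0.06354433 = 0.302769
  M+6: 0.43239309×0.55938433 + 0.28694328×0.37707135 + 0.06347345×0.06354433 = 0.354105
  M+8: 0.28694328×0.55938433 + 0.06347345×0.37707135 = 0.184446
  M+10: 0.06347345×0.55938433 = 0.035506
Scale to base peak (0.354105) = 100: 3.9 : 30.9 : 85.5 : 100.0 : 52.1 : 10.0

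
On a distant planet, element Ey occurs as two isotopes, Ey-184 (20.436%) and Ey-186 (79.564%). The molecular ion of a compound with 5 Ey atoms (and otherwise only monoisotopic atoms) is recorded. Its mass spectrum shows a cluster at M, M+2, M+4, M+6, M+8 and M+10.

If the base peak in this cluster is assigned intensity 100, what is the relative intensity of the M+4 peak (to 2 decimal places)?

(0.20436 + 0.79564)^5 gives M 0.0004, M+2 0.0069, M+4 0.0540, M+6 0.2103, M+8 0.4095, M+10 0.3188; the largest is M+8.
P(M+8) = C(5,4) × 0.20436^1 × 0.79564^4 = 5 × 0.20436 × 0.40074345 = 0.409480 (base)
P(M+4) = C(5,2) × 0.20436^3 × 0.79564^2 = 10 × 0.00853469 × 0.63304301 = 0.054028
Relative intensity = 0.054028 / 0.409480 × 100 = 13.19

13.19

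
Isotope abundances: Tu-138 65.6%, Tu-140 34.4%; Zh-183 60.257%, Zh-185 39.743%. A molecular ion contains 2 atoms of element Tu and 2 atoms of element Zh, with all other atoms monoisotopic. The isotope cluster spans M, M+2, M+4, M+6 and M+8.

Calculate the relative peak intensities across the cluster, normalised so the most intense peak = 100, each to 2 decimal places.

42.23 : 100.00 : 88.41 : 34.59 : 5.05

Element Tu pattern (n=2): 0.430336 : 0.451328 : 0.118336
Element Zh pattern (n=2): 0.3630906 : 0.47895879 : 0.1579506
Convolve the two distributions (both contribute in 2-u steps):
  M: 0.430336×0.3630906 = 0.156251
  M+2: 0.430336×0.47895879 + 0.451328×0.3630906 = 0.369986
  M+4: 0.430336×0.1579506 + 0.451328×0.47895879 + 0.118336×0.3630906 = 0.327106
  M+6: 0.451328×0.1579506 + 0.118336×0.47895879 = 0.127966
  M+8: 0.118336×0.1579506 = 0.018691
Scale to base peak (0.369986) = 100: 42.23 : 100.00 : 88.41 : 34.59 : 5.05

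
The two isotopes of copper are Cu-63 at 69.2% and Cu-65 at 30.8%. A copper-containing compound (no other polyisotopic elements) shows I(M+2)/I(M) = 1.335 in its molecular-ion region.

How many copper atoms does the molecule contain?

For n independent Cu atoms, I(M+2)/I(M) = n · (abundance Cu-65) / (abundance Cu-63) = n · 0.308/0.692.
n = 1.335 × 0.692/0.308 = 3.00 ≈ 3

3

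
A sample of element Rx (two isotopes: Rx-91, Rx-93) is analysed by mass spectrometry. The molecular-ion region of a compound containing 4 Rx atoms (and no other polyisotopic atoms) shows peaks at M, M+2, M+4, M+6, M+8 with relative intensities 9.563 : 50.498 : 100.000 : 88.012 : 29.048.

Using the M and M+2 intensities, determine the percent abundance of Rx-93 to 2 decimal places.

56.90%

Write p for the Rx-91 fraction. I(M+2)/I(M) = [C(4,1)·p^3·(1−p)] / p^4 = 4·(1−p)/p = 50.498/9.563 = 5.2806
(1−p)/p = 5.2806/4 = 1.3201  ⇒  p = 1/(1 + 1.3201) = 0.4310
Rx-91: 43.10%, Rx-93: 56.90%.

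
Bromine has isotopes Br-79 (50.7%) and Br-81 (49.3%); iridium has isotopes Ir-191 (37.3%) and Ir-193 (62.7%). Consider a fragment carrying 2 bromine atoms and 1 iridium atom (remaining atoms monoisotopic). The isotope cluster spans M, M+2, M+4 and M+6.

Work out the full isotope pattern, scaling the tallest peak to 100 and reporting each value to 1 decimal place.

23.7 : 86.0 : 100.0 : 37.7

Bromine pattern (n=2): 0.257049 : 0.499902 : 0.243049
Iridium pattern (n=1): 0.3730 : 0.6270
Convolve the two distributions (both contribute in 2-u steps):
  M: 0.257049×0.3730 = 0.095879
  M+2: 0.257049×0.6270 + 0.499902×0.3730 = 0.347633
  M+4: 0.499902×0.6270 + 0.243049×0.3730 = 0.404096
  M+6: 0.243049×0.6270 = 0.152392
Scale to base peak (0.404096) = 100: 23.7 : 86.0 : 100.0 : 37.7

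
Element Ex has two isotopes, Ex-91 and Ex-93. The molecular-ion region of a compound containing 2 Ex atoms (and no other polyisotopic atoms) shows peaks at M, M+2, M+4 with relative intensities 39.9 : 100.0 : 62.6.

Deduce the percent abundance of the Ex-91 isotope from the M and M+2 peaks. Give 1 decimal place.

44.4%

Let p = fractional abundance of Ex-91. I(M+2)/I(M) = [C(2,1)·p^1·(1−p)] / p^2 = 2·(1−p)/p = 100.0/39.9 = 2.5063
(1−p)/p = 2.5063/2 = 1.2531  ⇒  p = 1/(1 + 1.2531) = 0.4438
Ex-91: 44.4%, Ex-93: 55.6%.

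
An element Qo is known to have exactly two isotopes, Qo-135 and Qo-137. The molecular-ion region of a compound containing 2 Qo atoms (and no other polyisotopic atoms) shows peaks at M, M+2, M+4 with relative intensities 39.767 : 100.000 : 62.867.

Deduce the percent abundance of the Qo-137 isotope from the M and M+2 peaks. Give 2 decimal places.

55.70%

Write p for the Qo-135 fraction. I(M+2)/I(M) = [C(2,1)·p^1·(1−p)] / p^2 = 2·(1−p)/p = 100.000/39.767 = 2.5146
(1−p)/p = 2.5146/2 = 1.2573  ⇒  p = 1/(1 + 1.2573) = 0.4430
Qo-135: 44.30%, Qo-137: 55.70%.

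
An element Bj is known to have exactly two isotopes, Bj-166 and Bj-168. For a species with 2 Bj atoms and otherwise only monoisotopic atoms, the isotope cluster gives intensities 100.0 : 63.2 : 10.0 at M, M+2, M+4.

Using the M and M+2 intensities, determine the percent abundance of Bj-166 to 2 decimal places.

If p is the fraction of Bj that is Bj-166, then I(M+2)/I(M) = [C(2,1)·p^1·(1−p)] / p^2 = 2·(1−p)/p = 63.2/100.0 = 0.6320
(1−p)/p = 0.6320/2 = 0.3160  ⇒  p = 1/(1 + 0.3160) = 0.7599
Bj-166: 75.99%, Bj-168: 24.01%.

75.99%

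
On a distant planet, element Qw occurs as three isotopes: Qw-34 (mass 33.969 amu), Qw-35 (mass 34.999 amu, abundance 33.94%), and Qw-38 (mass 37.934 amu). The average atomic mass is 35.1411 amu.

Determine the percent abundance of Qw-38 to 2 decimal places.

20.74%

Let x and y be the fractions of Qw-34 and Qw-38. Then x + y = 1 − 0.3394 = 0.6606 and 33.969x + 37.934y = 35.1411 − 0.3394×34.999 = 23.2624394.
Substituting: 33.969x + 37.934(0.6606 − x) = 23.2624394
(33.969 − 37.934)x = -1.796761  ⇒  x = 0.45316, y = 0.20744
Qw-34: 45.32%, Qw-38: 20.74%.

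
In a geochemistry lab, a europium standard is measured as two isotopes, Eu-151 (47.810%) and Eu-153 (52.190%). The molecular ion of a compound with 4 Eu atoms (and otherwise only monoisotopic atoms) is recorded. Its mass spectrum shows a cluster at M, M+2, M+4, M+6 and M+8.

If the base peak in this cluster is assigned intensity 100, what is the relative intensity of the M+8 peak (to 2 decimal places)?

19.86

Binomial terms of (0.47810 + 0.52190)^4: M 0.0522, M+2 0.2281, M+4 0.3736, M+6 0.2719, M+8 0.0742 → M+4 is the base peak.
P(M+4) = C(4,2) × 0.47810^2 × 0.52190^2 = 6 × 0.22857961 × 0.27237961 = 0.373563 (base)
P(M+8) = C(4,4) × 0.47810^0 × 0.52190^4 = 1 × 1.0000 × 0.07419065 = 0.074191
Relative intensity = 0.074191 / 0.373563 × 100 = 19.86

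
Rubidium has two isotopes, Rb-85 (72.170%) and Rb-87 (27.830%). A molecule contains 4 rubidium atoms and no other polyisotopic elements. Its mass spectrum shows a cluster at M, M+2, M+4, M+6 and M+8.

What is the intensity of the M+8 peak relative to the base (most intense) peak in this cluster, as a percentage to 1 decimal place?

1.4%

Term probabilities: M 0.2713, M+2 0.4184, M+4 0.2420, M+6 0.0622, M+8 0.0060. Base peak = M+2.
P(M+2) = C(4,1) × 0.72170^3 × 0.27830^1 = 4 × 0.37589809 × 0.2783 = 0.418450 (base)
P(M+8) = C(4,4) × 0.72170^0 × 0.27830^4 = 1 × 1.0000 × 0.00599864 = 0.005999
Relative intensity = 0.005999 / 0.418450 × 100 = 1.4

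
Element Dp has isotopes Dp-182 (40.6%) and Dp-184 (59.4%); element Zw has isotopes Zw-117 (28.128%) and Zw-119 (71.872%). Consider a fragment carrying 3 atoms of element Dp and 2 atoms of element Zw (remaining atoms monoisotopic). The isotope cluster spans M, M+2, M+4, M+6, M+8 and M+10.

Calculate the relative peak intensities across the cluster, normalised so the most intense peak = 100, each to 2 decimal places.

1.55 : 14.70 : 54.76 : 100.00 : 89.67 : 31.65

Element Dp pattern (n=3): 0.06692342 : 0.29373775 : 0.42975425 : 0.20958458
Element Zw pattern (n=2): 0.07911844 : 0.40432312 : 0.51655844
Convolve the two distributions (both contribute in 2-u steps):
  M: 0.06692342×0.07911844 = 0.005295
  M+2: 0.06692342×0.40432312 + 0.29373775×0.07911844 = 0.050299
  M+4: 0.06692342×0.51655844 + 0.29373775×0.40432312 + 0.42975425×0.07911844 = 0.187336
  M+6: 0.29373775×0.51655844 + 0.42975425×0.40432312 + 0.20958458×0.07911844 = 0.342074
  M+8: 0.42975425×0.51655844 + 0.20958458×0.40432312 = 0.306733
  M+10: 0.20958458×0.51655844 = 0.108263
Scale to base peak (0.342074) = 100: 1.55 : 14.70 : 54.76 : 100.00 : 89.67 : 31.65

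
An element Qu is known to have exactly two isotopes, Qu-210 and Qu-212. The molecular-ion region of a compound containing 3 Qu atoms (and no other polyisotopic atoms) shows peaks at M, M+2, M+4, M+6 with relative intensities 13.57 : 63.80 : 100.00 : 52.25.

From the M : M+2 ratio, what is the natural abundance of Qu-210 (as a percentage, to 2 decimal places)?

Write p for the Qu-210 fraction. I(M+2)/I(M) = [C(3,1)·p^2·(1−p)] / p^3 = 3·(1−p)/p = 63.80/13.57 = 4.7015
(1−p)/p = 4.7015/3 = 1.5672  ⇒  p = 1/(1 + 1.5672) = 0.3895
Qu-210: 38.95%, Qu-212: 61.05%.

38.95%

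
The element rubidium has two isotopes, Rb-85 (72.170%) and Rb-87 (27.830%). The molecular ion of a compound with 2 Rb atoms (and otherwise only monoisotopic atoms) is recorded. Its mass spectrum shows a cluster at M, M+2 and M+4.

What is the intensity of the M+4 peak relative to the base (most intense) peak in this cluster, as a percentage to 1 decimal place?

Term probabilities: M 0.5209, M+2 0.4017, M+4 0.0775. Base peak = M.
P(M) = C(2,0) × 0.72170^2 × 0.27830^0 = 1 × 0.52085089 × 1.0000 = 0.520851 (base)
P(M+4) = C(2,2) × 0.72170^0 × 0.27830^2 = 1 × 1.0000 × 0.07745089 = 0.077451
Relative intensity = 0.077451 / 0.520851 × 100 = 14.9

14.9%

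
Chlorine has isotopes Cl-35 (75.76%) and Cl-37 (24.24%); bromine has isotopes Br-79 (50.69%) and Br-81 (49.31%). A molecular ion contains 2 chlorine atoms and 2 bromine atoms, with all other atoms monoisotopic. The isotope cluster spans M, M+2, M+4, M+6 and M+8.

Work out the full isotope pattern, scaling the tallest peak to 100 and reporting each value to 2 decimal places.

38.68 : 100.00 : 88.71 : 31.12 : 3.75

Chlorine pattern (n=2): 0.57395776 : 0.36728448 : 0.05875776
Bromine pattern (n=2): 0.25694761 : 0.49990478 : 0.24314761
Convolve the two distributions (both contribute in 2-u steps):
  M: 0.57395776×0.25694761 = 0.147477
  M+2: 0.57395776×0.49990478 + 0.36728448×0.25694761 = 0.381297
  M+4: 0.57395776×0.24314761 + 0.36728448×0.49990478 + 0.05875776×0.25694761 = 0.338261
  M+6: 0.36728448×0.24314761 + 0.05875776×0.49990478 = 0.118678
  M+8: 0.05875776×0.24314761 = 0.014287
Scale to base peak (0.381297) = 100: 38.68 : 100.00 : 88.71 : 31.12 : 3.75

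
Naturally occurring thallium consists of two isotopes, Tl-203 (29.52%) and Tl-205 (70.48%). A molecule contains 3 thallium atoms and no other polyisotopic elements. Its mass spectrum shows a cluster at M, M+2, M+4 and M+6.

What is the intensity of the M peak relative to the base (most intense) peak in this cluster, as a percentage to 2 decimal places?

(0.2952 + 0.7048)^3 gives M 0.0257, M+2 0.1843, M+4 0.4399, M+6 0.3501; the largest is M+4.
P(M+4) = C(3,2) × 0.2952^1 × 0.7048^2 = 3 × 0.2952 × 0.49674304 = 0.439916 (base)
P(M) = C(3,0) × 0.2952^3 × 0.7048^0 = 1 × 0.02572463 × 1.0000 = 0.025725
Relative intensity = 0.025725 / 0.439916 × 100 = 5.85

5.85%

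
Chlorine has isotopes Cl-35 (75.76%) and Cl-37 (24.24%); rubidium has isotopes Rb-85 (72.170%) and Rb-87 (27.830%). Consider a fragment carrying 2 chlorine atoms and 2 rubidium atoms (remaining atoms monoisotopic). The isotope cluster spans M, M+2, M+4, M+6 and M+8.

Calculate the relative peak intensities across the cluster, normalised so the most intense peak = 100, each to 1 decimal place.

70.9 : 100.0 : 52.8 : 12.3 : 1.1

Chlorine pattern (n=2): 0.57395776 : 0.36728448 : 0.05875776
Rubidium pattern (n=2): 0.52085089 : 0.40169822 : 0.07745089
Convolve the two distributions (both contribute in 2-u steps):
  M: 0.57395776×0.52085089 = 0.298946
  M+2: 0.57395776×0.40169822 + 0.36728448×0.52085089 = 0.421858
  M+4: 0.57395776×0.07745089 + 0.36728448×0.40169822 + 0.05875776×0.52085089 = 0.222595
  M+6: 0.36728448×0.07745089 + 0.05875776×0.40169822 = 0.052049
  M+8: 0.05875776×0.07745089 = 0.004551
Scale to base peak (0.421858) = 100: 70.9 : 100.0 : 52.8 : 12.3 : 1.1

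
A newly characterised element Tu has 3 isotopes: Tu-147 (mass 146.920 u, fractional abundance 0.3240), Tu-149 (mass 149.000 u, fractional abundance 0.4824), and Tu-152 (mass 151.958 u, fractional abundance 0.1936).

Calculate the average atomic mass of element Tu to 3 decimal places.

Weight each isotope mass by its fractional abundance: 0.3240 × 146.920 + 0.4824 × 149.000 + 0.1936 × 151.958
= 47.6021 + 71.8776 + 29.4191 = 148.8988 u

148.899 u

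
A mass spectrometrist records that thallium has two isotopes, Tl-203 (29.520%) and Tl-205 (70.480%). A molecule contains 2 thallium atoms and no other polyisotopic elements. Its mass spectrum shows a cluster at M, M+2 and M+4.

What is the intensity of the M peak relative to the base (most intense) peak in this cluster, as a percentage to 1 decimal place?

Term probabilities: M 0.0871, M+2 0.4161, M+4 0.4967. Base peak = M+4.
P(M+4) = C(2,2) × 0.29520^0 × 0.70480^2 = 1 × 1.0000 × 0.49674304 = 0.496743 (base)
P(M) = C(2,0) × 0.29520^2 × 0.70480^0 = 1 × 0.08714304 × 1.0000 = 0.087143
Relative intensity = 0.087143 / 0.496743 × 100 = 17.5

17.5%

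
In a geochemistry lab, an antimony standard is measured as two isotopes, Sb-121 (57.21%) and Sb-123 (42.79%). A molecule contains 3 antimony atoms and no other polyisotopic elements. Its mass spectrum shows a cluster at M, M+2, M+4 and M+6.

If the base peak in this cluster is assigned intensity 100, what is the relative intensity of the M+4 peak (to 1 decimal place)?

(0.5721 + 0.4279)^3 gives M 0.1872, M+2 0.4202, M+4 0.3143, M+6 0.0783; the largest is M+2.
P(M+2) = C(3,1) × 0.5721^2 × 0.4279^1 = 3 × 0.32729841 × 0.4279 = 0.420153 (base)
P(M+4) = C(3,2) × 0.5721^1 × 0.4279^2 = 3 × 0.5721 × 0.18309841 = 0.314252
Relative intensity = 0.314252 / 0.420153 × 100 = 74.8

74.8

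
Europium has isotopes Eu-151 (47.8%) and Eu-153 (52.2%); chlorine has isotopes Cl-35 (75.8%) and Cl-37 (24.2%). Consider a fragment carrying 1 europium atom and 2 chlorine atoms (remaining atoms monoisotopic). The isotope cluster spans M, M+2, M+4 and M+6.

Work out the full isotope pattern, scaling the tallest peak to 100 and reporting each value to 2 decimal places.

57.78 : 100.00 : 46.18 : 6.43

Europium pattern (n=1): 0.4780 : 0.5220
Chlorine pattern (n=2): 0.574564 : 0.366872 : 0.058564
Convolve the two distributions (both contribute in 2-u steps):
  M: 0.4780×0.574564 = 0.274642
  M+2: 0.4780×0.366872 + 0.5220×0.574564 = 0.475287
  M+4: 0.4780×0.058564 + 0.5220×0.366872 = 0.219501
  M+6: 0.5220×0.058564 = 0.030570
Scale to base peak (0.475287) = 100: 57.78 : 100.00 : 46.18 : 6.43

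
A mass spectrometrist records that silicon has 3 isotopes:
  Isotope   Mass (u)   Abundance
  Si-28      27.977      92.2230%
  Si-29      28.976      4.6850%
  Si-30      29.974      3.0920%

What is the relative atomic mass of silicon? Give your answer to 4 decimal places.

Ar = Σ fᵢ·mᵢ = 0.922230 × 27.977 + 0.046850 × 28.976 + 0.030920 × 29.974
= 25.80123 + 1.35753 + 0.92680 = 28.08556 u

28.0856 u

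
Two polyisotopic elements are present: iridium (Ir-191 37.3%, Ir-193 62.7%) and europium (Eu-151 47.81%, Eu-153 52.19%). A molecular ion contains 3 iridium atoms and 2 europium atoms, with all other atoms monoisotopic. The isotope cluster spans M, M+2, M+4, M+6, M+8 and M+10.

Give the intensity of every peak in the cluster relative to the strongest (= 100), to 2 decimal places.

Iridium pattern (n=3): 0.05189512 : 0.26170165 : 0.43991135 : 0.24649188
Europium pattern (n=2): 0.22857961 : 0.49904078 : 0.27237961
Convolve the two distributions (both contribute in 2-u steps):
  M: 0.05189512×0.22857961 = 0.011862
  M+2: 0.05189512×0.49904078 + 0.26170165×0.22857961 = 0.085717
  M+4: 0.05189512×0.27237961 + 0.26170165×0.49904078 + 0.43991135×0.22857961 = 0.245290
  M+6: 0.26170165×0.27237961 + 0.43991135×0.49904078 + 0.24649188×0.22857961 = 0.347159
  M+8: 0.43991135×0.27237961 + 0.24649188×0.49904078 = 0.242832
  M+10: 0.24649188×0.27237961 = 0.067139
Scale to base peak (0.347159) = 100: 3.42 : 24.69 : 70.66 : 100.00 : 69.95 : 19.34

3.42 : 24.69 : 70.66 : 100.00 : 69.95 : 19.34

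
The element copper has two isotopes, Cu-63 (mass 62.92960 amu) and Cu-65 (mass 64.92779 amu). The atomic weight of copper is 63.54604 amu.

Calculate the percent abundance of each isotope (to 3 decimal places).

With x = fraction of Cu-63 (so Cu-65 is 1 − x):
62.92960·x + 64.92779·(1 − x) = 63.54604
(62.92960 − 64.92779)·x = 63.54604 − 64.92779
x = -1.38175 / -1.99819 = 0.69150 → 69.150% Cu-63, 30.850% Cu-65.

Cu-63: 69.150%, Cu-65: 30.850%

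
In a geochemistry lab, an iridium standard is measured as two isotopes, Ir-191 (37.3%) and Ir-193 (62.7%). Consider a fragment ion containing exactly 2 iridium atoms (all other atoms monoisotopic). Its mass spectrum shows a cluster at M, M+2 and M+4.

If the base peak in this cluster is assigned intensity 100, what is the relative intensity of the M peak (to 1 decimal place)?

29.7

Term probabilities: M 0.1391, M+2 0.4677, M+4 0.3931. Base peak = M+2.
P(M+2) = C(2,1) × 0.373^1 × 0.627^1 = 2 × 0.3730 × 0.6270 = 0.467742 (base)
P(M) = C(2,0) × 0.373^2 × 0.627^0 = 1 × 0.139129 × 1.0000 = 0.139129
Relative intensity = 0.139129 / 0.467742 × 100 = 29.7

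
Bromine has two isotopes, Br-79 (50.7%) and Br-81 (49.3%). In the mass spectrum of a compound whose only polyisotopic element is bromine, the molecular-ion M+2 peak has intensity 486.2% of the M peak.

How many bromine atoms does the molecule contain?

5

For n independent Br atoms, I(M+2)/I(M) = n · (abundance Br-81) / (abundance Br-79) = n · 0.493/0.507.
n = 4.862 × 0.507/0.493 = 5.00 ≈ 5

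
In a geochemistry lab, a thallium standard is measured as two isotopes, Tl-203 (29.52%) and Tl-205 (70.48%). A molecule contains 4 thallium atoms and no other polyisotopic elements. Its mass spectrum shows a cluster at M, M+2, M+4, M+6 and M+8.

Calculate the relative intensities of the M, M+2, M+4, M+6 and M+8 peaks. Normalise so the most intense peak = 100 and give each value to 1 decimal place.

Expanding (0.2952 + 0.7048)^4:
P(M) = 0.2952^4 = 0.007594
P(M+2) = 4 × 0.2952^3 × 0.7048^1 = 0.072523
P(M+4) = 6 × 0.2952^2 × 0.7048^2 = 0.259726
P(M+6) = 4 × 0.2952^1 × 0.7048^3 = 0.413403
P(M+8) = 0.7048^4 = 0.246754
The M+6 peak is largest (0.413403); scaling to 100 gives 1.8 : 17.5 : 62.8 : 100.0 : 59.7.

1.8 : 17.5 : 62.8 : 100.0 : 59.7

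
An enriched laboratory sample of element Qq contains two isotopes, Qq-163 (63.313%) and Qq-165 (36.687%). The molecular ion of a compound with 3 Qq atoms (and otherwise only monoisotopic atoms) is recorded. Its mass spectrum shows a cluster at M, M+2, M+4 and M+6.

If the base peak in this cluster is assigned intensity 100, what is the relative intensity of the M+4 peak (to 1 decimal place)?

Term probabilities: M 0.2538, M+2 0.4412, M+4 0.2556, M+6 0.0494. Base peak = M+2.
P(M+2) = C(3,1) × 0.63313^2 × 0.36687^1 = 3 × 0.4008536 × 0.36687 = 0.441183 (base)
P(M+4) = C(3,2) × 0.63313^1 × 0.36687^2 = 3 × 0.63313 × 0.1345936 = 0.255646
Relative intensity = 0.255646 / 0.441183 × 100 = 57.9

57.9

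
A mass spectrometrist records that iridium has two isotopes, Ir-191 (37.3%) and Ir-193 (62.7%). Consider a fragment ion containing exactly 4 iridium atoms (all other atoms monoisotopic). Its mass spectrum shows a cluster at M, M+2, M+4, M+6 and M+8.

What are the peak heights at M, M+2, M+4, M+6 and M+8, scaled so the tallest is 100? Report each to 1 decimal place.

Each Ir atom is independently Ir-191 (p = 0.373) or Ir-193 (q = 0.627); the cluster is the binomial expansion (p + q)^4.
P(M) = 0.373^4 = 0.019357
P(M+2) = 4 × 0.373^3 × 0.627^1 = 0.130153
P(M+4) = 6 × 0.373^2 × 0.627^2 = 0.328174
P(M+6) = 4 × 0.373^1 × 0.627^3 = 0.367766
P(M+8) = 0.627^4 = 0.154550
The M+6 peak is largest (0.367766); scaling to 100 gives 5.3 : 35.4 : 89.2 : 100.0 : 42.0.

5.3 : 35.4 : 89.2 : 100.0 : 42.0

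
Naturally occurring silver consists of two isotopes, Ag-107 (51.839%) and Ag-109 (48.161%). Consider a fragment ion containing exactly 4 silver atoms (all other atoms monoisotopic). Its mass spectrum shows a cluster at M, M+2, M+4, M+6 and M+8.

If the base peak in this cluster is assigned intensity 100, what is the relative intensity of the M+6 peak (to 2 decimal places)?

61.94

Term probabilities: M 0.0722, M+2 0.2684, M+4 0.3740, M+6 0.2316, M+8 0.0538. Base peak = M+4.
P(M+4) = C(4,2) × 0.51839^2 × 0.48161^2 = 6 × 0.26872819 × 0.23194819 = 0.373986 (base)
P(M+6) = C(4,3) × 0.51839^1 × 0.48161^3 = 4 × 0.51839 × 0.11170857 = 0.231634
Relative intensity = 0.231634 / 0.373986 × 100 = 61.94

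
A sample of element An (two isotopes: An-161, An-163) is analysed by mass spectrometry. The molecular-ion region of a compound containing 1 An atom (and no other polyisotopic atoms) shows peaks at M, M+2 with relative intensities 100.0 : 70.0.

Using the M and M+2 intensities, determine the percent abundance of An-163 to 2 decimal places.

Write p for the An-161 fraction. I(M+2)/I(M) = [C(1,1)·p^0·(1−p)] / p^1 = 1·(1−p)/p = 70.0/100.0 = 0.7000
(1−p)/p = 0.7000/1 = 0.7000  ⇒  p = 1/(1 + 0.7000) = 0.5882
An-161: 58.82%, An-163: 41.18%.

41.18%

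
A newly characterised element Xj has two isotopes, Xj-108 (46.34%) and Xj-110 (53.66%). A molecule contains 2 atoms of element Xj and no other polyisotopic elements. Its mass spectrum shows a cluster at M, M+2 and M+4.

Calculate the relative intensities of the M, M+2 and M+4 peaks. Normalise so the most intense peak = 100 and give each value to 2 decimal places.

43.18 : 100.00 : 57.90

The 2 Xj atoms are independent, so intensities follow the terms of (0.4634 + 0.5366)^2.
P(M) = 0.4634^2 = 0.214740
P(M+2) = 2 × 0.4634^1 × 0.5366^1 = 0.497321
P(M+4) = 0.5366^2 = 0.287940
The M+2 peak is largest (0.497321); scaling to 100 gives 43.18 : 100.00 : 57.90.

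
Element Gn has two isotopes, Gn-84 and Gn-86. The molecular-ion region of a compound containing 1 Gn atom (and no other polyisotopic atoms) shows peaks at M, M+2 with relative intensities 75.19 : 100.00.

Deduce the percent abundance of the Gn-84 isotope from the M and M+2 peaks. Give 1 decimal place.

Let p = fractional abundance of Gn-84. I(M+2)/I(M) = [C(1,1)·p^0·(1−p)] / p^1 = 1·(1−p)/p = 100.00/75.19 = 1.3300
(1−p)/p = 1.3300/1 = 1.3300  ⇒  p = 1/(1 + 1.3300) = 0.4292
Gn-84: 42.9%, Gn-86: 57.1%.

42.9%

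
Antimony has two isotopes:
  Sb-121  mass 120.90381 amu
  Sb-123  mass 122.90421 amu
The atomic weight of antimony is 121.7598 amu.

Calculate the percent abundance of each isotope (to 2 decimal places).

Sb-121: 57.21%, Sb-123: 42.79%

Writing the weighted mean with unknown fraction x of Sb-121:
120.90381·x + 122.90421·(1 − x) = 121.7598
(120.90381 − 122.90421)·x = 121.7598 − 122.90421
x = -1.14441 / -2.00040 = 0.57209 → 57.21% Sb-121, 42.79% Sb-123.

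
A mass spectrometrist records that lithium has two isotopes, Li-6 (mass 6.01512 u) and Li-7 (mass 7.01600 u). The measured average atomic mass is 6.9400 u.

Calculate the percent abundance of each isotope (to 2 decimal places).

Li-6: 7.59%, Li-7: 92.41%

With x = fraction of Li-6 (so Li-7 is 1 − x):
6.01512·x + 7.01600·(1 − x) = 6.9400
(6.01512 − 7.01600)·x = 6.9400 − 7.01600
x = -0.07600 / -1.00088 = 0.07593 → 7.59% Li-6, 92.41% Li-7.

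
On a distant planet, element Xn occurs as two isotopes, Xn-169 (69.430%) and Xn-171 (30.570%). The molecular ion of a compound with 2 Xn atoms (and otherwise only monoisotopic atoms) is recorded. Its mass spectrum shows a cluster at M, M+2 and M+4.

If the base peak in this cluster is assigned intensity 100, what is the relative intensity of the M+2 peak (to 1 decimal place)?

88.1

Binomial terms of (0.69430 + 0.30570)^2: M 0.4821, M+2 0.4245, M+4 0.0935 → M is the base peak.
P(M) = C(2,0) × 0.69430^2 × 0.30570^0 = 1 × 0.48205249 × 1.0000 = 0.482052 (base)
P(M+2) = C(2,1) × 0.69430^1 × 0.30570^1 = 2 × 0.6943 × 0.3057 = 0.424495
Relative intensity = 0.424495 / 0.482052 × 100 = 88.1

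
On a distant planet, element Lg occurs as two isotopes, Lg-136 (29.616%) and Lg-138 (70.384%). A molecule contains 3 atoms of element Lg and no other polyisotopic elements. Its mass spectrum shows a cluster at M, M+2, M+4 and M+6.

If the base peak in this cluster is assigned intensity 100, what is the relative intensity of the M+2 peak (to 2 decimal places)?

42.08

Binomial terms of (0.29616 + 0.70384)^3: M 0.0260, M+2 0.1852, M+4 0.4401, M+6 0.3487 → M+4 is the base peak.
P(M+4) = C(3,2) × 0.29616^1 × 0.70384^2 = 3 × 0.29616 × 0.49539075 = 0.440145 (base)
P(M+2) = C(3,1) × 0.29616^2 × 0.70384^1 = 3 × 0.08771075 × 0.70384 = 0.185203
Relative intensity = 0.185203 / 0.440145 × 100 = 42.08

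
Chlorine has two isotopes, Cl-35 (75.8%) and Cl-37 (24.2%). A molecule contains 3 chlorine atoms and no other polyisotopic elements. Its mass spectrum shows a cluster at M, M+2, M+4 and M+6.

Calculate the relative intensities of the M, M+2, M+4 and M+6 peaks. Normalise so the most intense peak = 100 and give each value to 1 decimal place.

Expanding (0.758 + 0.242)^3:
P(M) = 0.758^3 = 0.435520
P(M+2) = 3 × 0.758^2 × 0.242^1 = 0.417133
P(M+4) = 3 × 0.758^1 × 0.242^2 = 0.133175
P(M+6) = 0.242^3 = 0.014172
The M peak is largest (0.435520); scaling to 100 gives 100.0 : 95.8 : 30.6 : 3.3.

100.0 : 95.8 : 30.6 : 3.3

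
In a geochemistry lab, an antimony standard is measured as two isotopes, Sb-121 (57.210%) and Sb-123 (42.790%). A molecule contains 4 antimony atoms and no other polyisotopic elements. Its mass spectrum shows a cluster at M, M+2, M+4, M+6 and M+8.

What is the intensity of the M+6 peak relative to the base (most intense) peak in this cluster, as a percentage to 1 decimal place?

49.9%

Term probabilities: M 0.1071, M+2 0.3205, M+4 0.3596, M+6 0.1793, M+8 0.0335. Base peak = M+4.
P(M+4) = C(4,2) × 0.57210^2 × 0.42790^2 = 6 × 0.32729841 × 0.18309841 = 0.359567 (base)
P(M+6) = C(4,3) × 0.57210^1 × 0.42790^3 = 4 × 0.5721 × 0.07834781 = 0.179291
Relative intensity = 0.179291 / 0.359567 × 100 = 49.9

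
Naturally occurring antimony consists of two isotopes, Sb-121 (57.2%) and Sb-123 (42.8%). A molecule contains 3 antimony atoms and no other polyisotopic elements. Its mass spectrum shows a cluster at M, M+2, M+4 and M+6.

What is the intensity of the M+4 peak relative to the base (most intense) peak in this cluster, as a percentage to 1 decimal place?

74.8%

(0.572 + 0.428)^3 gives M 0.1871, M+2 0.4201, M+4 0.3143, M+6 0.0784; the largest is M+2.
P(M+2) = C(3,1) × 0.572^2 × 0.428^1 = 3 × 0.327184 × 0.4280 = 0.420104 (base)
P(M+4) = C(3,2) × 0.572^1 × 0.428^2 = 3 × 0.5720 × 0.183184 = 0.314344
Relative intensity = 0.314344 / 0.420104 × 100 = 74.8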